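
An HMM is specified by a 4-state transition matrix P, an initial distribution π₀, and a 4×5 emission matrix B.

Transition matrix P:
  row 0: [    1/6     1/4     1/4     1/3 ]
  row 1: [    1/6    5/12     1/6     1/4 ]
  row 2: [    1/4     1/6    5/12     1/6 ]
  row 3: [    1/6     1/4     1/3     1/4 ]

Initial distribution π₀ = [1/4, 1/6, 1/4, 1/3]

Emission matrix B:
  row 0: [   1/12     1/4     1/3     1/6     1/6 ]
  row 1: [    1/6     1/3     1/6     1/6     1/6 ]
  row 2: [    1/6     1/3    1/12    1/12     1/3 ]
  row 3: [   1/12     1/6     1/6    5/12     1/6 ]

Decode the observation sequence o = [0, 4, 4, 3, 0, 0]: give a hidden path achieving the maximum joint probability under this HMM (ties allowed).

path = [2, 2, 2, 3, 2, 2]

t=0: δ = [2.083e-02, 2.778e-02, 4.167e-02, 2.778e-02]  (obs o_0=0)
t=1: δ = [1.736e-03, 1.929e-03, 5.787e-03, 1.157e-03]  ψ = [2, 1, 2, 0]  (obs o_1=4)
t=2: δ = [2.411e-04, 1.608e-04, 8.038e-04, 1.608e-04]  ψ = [2, 2, 2, 2]  (obs o_2=4)
t=3: δ = [3.349e-05, 2.233e-05, 2.791e-05, 5.582e-05]  ψ = [2, 2, 2, 2]  (obs o_3=3)
t=4: δ = [7.752e-07, 2.326e-06, 3.101e-06, 1.163e-06]  ψ = [3, 3, 3, 3]  (obs o_4=0)
t=5: δ = [6.460e-08, 1.615e-07, 2.153e-07, 4.845e-08]  ψ = [2, 1, 2, 1]  (obs o_5=0)
backtrack: best end state = 2; path = [2, 2, 2, 3, 2, 2]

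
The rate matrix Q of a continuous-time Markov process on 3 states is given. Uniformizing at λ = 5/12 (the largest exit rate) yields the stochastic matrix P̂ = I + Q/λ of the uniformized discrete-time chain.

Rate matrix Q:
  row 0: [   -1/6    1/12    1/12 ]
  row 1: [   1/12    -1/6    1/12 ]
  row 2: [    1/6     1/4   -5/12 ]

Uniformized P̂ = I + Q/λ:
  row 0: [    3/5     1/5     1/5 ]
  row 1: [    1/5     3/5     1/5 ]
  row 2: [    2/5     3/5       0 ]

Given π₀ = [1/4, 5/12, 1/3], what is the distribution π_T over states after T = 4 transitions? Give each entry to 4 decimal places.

t=0: π = [0.2500, 0.4167, 0.3333]
t=1: π = [0.3667, 0.5000, 0.1333]
t=2: π = [0.3733, 0.4533, 0.1733]
t=3: π = [0.3840, 0.4507, 0.1653]
t=4: π = [0.3867, 0.4464, 0.1669]

π = [0.3867, 0.4464, 0.1669]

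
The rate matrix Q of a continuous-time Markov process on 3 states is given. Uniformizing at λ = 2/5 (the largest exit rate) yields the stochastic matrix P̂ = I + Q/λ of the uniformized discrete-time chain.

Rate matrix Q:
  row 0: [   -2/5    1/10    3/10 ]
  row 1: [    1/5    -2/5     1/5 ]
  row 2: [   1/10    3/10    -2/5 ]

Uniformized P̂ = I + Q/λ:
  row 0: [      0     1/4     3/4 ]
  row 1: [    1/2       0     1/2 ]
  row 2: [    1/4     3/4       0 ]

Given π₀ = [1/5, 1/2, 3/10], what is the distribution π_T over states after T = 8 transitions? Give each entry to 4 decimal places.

t=0: π = [0.2000, 0.5000, 0.3000]
t=1: π = [0.3250, 0.2750, 0.4000]
t=2: π = [0.2375, 0.3813, 0.3813]
t=3: π = [0.2859, 0.3453, 0.3688]
t=4: π = [0.2648, 0.3480, 0.3871]
t=5: π = [0.2708, 0.3565, 0.3727]
t=6: π = [0.2714, 0.3472, 0.3814]
t=7: π = [0.2689, 0.3539, 0.3772]
t=8: π = [0.2712, 0.3501, 0.3786]

π = [0.2712, 0.3501, 0.3786]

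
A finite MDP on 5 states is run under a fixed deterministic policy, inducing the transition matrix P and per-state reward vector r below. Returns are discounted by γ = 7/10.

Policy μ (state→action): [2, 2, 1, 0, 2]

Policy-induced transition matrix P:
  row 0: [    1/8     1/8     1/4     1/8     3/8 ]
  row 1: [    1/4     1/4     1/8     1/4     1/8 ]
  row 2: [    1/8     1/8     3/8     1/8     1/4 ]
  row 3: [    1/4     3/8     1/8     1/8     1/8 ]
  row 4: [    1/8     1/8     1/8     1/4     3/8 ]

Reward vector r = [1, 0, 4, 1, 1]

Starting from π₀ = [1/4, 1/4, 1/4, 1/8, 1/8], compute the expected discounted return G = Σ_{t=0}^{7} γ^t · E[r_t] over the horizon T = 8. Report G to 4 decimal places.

G = 4.5452

t=0: π = [0.2500, 0.2500, 0.2500, 0.1250, 0.1250], E[r] = 1.5000, γ^t·E[r] = 1.500000, running G = 1.500000
t=1: π = [0.1719, 0.1875, 0.2188, 0.1719, 0.2500], E[r] = 1.4688, γ^t·E[r] = 1.028125, running G = 2.528125
t=2: π = [0.1699, 0.1914, 0.2012, 0.1797, 0.2578], E[r] = 1.4121, γ^t·E[r] = 0.691934, running G = 3.220059
t=3: π = [0.1714, 0.1938, 0.1965, 0.1812, 0.2571], E[r] = 1.3958, γ^t·E[r] = 0.478743, running G = 3.698802
t=4: π = [0.1719, 0.1945, 0.1956, 0.1814, 0.2567], E[r] = 1.3922, γ^t·E[r] = 0.334255, running G = 4.033057
t=5: π = [0.1720, 0.1947, 0.1954, 0.1814, 0.2566], E[r] = 1.3915, γ^t·E[r] = 0.233863, running G = 4.266920
t=6: π = [0.1720, 0.1947, 0.1953, 0.1814, 0.2566], E[r] = 1.3913, γ^t·E[r] = 0.163690, running G = 4.430610
t=7: π = [0.1720, 0.1947, 0.1953, 0.1814, 0.2566], E[r] = 1.3913, γ^t·E[r] = 0.114581, running G = 4.545192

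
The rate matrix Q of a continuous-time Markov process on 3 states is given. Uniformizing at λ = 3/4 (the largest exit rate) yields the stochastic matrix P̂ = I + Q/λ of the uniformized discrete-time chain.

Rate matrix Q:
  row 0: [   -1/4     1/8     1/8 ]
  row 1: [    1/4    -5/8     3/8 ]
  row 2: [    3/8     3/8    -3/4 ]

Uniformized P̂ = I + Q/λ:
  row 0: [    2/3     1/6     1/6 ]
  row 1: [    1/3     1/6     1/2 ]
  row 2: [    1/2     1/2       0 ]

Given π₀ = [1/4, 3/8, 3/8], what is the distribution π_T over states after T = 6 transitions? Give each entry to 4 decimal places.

t=0: π = [0.2500, 0.3750, 0.3750]
t=1: π = [0.4792, 0.2917, 0.2292]
t=2: π = [0.5313, 0.2431, 0.2257]
t=3: π = [0.5480, 0.2419, 0.2101]
t=4: π = [0.5510, 0.2367, 0.2123]
t=5: π = [0.5524, 0.2374, 0.2102]
t=6: π = [0.5525, 0.2367, 0.2108]

π = [0.5525, 0.2367, 0.2108]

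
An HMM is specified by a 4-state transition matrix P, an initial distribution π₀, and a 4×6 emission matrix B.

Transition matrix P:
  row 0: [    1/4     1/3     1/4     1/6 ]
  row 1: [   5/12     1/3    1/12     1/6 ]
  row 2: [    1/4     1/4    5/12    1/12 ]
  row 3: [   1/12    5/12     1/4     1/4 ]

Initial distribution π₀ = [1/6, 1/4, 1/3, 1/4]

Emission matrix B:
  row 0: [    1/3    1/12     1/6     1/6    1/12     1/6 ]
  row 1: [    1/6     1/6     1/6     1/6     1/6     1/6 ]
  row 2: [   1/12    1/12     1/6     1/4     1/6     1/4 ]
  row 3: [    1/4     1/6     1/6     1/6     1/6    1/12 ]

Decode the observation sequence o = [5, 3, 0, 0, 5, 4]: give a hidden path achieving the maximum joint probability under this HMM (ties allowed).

path = [2, 2, 0, 0, 2, 2]

t=0: δ = [2.778e-02, 4.167e-02, 8.333e-02, 2.083e-02]  (obs o_0=5)
t=1: δ = [3.472e-03, 3.472e-03, 8.681e-03, 1.157e-03]  ψ = [2, 2, 2, 1]  (obs o_1=3)
t=2: δ = [7.234e-04, 3.617e-04, 3.014e-04, 1.808e-04]  ψ = [2, 2, 2, 2]  (obs o_2=0)
t=3: δ = [6.028e-05, 4.019e-05, 1.507e-05, 3.014e-05]  ψ = [0, 0, 0, 0]  (obs o_3=0)
t=4: δ = [2.791e-06, 3.349e-06, 3.768e-06, 8.372e-07]  ψ = [1, 0, 0, 0]  (obs o_4=5)
t=5: δ = [1.163e-07, 1.861e-07, 2.616e-07, 9.303e-08]  ψ = [1, 1, 2, 1]  (obs o_5=4)
backtrack: best end state = 2; path = [2, 2, 0, 0, 2, 2]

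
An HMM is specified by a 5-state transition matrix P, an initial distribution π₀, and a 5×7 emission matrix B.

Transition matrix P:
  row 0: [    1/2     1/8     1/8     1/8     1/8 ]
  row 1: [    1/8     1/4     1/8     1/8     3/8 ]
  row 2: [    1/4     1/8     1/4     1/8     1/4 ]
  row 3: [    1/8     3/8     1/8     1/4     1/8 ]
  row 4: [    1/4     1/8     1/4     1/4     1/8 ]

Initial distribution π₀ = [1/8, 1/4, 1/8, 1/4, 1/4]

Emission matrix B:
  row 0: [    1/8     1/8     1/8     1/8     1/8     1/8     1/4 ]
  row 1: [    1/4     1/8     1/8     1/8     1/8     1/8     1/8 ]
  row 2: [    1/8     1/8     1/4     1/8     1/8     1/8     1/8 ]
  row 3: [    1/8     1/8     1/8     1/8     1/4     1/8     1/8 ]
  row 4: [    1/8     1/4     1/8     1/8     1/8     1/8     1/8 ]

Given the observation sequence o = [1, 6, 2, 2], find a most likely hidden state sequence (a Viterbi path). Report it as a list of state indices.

path = [4, 0, 0, 0]

t=0: δ = [1.562e-02, 3.125e-02, 1.562e-02, 3.125e-02, 6.250e-02]  (obs o_0=1)
t=1: δ = [3.906e-03, 1.465e-03, 1.953e-03, 1.953e-03, 1.465e-03]  ψ = [4, 3, 4, 4, 1]  (obs o_1=6)
t=2: δ = [2.441e-04, 9.155e-05, 1.221e-04, 6.104e-05, 6.866e-05]  ψ = [0, 3, 0, 0, 1]  (obs o_2=2)
t=3: δ = [1.526e-05, 3.815e-06, 7.629e-06, 3.815e-06, 4.292e-06]  ψ = [0, 0, 0, 0, 1]  (obs o_3=2)
backtrack: best end state = 0; path = [4, 0, 0, 0]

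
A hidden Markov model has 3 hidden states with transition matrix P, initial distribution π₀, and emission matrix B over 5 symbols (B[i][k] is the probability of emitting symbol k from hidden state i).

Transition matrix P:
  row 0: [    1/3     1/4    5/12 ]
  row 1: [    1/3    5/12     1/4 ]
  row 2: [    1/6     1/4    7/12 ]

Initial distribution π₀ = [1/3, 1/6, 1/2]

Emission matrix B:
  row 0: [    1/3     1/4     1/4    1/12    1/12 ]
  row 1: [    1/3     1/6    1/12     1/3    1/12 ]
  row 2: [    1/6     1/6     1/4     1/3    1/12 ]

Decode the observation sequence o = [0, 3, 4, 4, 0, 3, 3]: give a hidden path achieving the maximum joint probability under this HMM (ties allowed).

t=0: δ = [1.111e-01, 5.556e-02, 8.333e-02]  (obs o_0=0)
t=1: δ = [3.086e-03, 9.259e-03, 1.620e-02]  ψ = [0, 0, 2]  (obs o_1=3)
t=2: δ = [2.572e-04, 3.376e-04, 7.877e-04]  ψ = [1, 2, 2]  (obs o_2=4)
t=3: δ = [1.094e-05, 1.641e-05, 3.829e-05]  ψ = [2, 2, 2]  (obs o_3=4)
t=4: δ = [2.127e-06, 3.191e-06, 3.723e-06]  ψ = [2, 2, 2]  (obs o_4=0)
t=5: δ = [8.863e-08, 4.432e-07, 7.238e-07]  ψ = [1, 1, 2]  (obs o_5=3)
t=6: δ = [1.231e-08, 6.155e-08, 1.407e-07]  ψ = [1, 1, 2]  (obs o_6=3)
backtrack: best end state = 2; path = [2, 2, 2, 2, 2, 2, 2]

path = [2, 2, 2, 2, 2, 2, 2]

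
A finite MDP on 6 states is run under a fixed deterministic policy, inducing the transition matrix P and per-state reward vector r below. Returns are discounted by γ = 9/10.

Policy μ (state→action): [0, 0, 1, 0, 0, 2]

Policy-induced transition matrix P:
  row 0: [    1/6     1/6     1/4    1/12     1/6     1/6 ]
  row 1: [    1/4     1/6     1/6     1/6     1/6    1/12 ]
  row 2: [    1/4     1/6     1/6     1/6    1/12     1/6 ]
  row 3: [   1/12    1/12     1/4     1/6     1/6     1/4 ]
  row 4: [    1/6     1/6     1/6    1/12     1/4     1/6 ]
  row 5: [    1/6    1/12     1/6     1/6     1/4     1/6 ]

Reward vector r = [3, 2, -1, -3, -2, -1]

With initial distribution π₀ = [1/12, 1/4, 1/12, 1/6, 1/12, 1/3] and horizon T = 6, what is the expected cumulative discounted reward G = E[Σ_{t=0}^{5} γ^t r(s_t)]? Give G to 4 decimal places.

G = -1.5303

t=0: π = [0.0833, 0.2500, 0.0833, 0.1667, 0.0833, 0.3333], E[r] = -0.3333, γ^t·E[r] = -0.333333, running G = -0.333333
t=1: π = [0.1806, 0.1250, 0.1875, 0.1528, 0.1944, 0.1597], E[r] = -0.4028, γ^t·E[r] = -0.362500, running G = -0.695833
t=2: π = [0.1800, 0.1406, 0.1944, 0.1354, 0.1806, 0.1690], E[r] = -0.3096, γ^t·E[r] = -0.250781, running G = -0.946615
t=3: π = [0.1833, 0.1413, 0.1929, 0.1366, 0.1796, 0.1662], E[r] = -0.2957, γ^t·E[r] = -0.215578, running G = -1.162193
t=4: π = [0.1831, 0.1414, 0.1933, 0.1364, 0.1794, 0.1663], E[r] = -0.2954, γ^t·E[r] = -0.193830, running G = -1.356023
t=5: π = [0.1832, 0.1414, 0.1933, 0.1365, 0.1794, 0.1662], E[r] = -0.2952, γ^t·E[r] = -0.174296, running G = -1.530319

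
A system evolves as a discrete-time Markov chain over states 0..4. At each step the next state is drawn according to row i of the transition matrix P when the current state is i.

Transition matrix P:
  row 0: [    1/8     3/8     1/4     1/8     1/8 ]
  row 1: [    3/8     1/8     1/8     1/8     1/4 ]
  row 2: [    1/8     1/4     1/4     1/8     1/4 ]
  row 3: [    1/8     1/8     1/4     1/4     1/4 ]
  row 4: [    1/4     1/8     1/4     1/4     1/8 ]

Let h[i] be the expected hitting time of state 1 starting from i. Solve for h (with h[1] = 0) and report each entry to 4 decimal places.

First-step conditioning: h[1] = 0; for i ≠ 1, h[i] = 1 + Σ_k P[i][k]·h[k].
  h[0] = 1 + 1/8·h[0] + 1/4·h[2] + 1/8·h[3] + 1/8·h[4]
  h[2] = 1 + 1/8·h[0] + 1/4·h[2] + 1/8·h[3] + 1/4·h[4]
  h[3] = 1 + 1/8·h[0] + 1/4·h[2] + 1/4·h[3] + 1/4·h[4]
  h[4] = 1 + 1/4·h[0] + 1/4·h[2] + 1/4·h[3] + 1/8·h[4]
Solving the 4×4 linear system over states ≠ 1 gives exactly h = [1760/453, 0, 2044/453, 2336/453, 2272/453] (h[1] = 0 is the target).

h = [3.8852, 0.0000, 4.5121, 5.1567, 5.0155]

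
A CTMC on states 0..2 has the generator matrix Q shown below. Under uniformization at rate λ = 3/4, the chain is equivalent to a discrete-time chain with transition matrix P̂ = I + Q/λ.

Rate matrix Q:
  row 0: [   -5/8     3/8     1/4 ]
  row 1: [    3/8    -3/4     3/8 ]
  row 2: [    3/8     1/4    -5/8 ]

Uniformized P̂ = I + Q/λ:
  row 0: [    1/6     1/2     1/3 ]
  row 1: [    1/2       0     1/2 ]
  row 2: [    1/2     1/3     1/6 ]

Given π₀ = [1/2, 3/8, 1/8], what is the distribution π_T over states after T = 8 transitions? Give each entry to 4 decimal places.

t=0: π = [0.5000, 0.3750, 0.1250]
t=1: π = [0.3333, 0.2917, 0.3750]
t=2: π = [0.3889, 0.2917, 0.3194]
t=3: π = [0.3704, 0.3009, 0.3287]
t=4: π = [0.3765, 0.2948, 0.3287]
t=5: π = [0.3745, 0.2978, 0.3277]
t=6: π = [0.3752, 0.2965, 0.3284]
t=7: π = [0.3749, 0.2970, 0.3280]
t=8: π = [0.3750, 0.2968, 0.3282]

π = [0.3750, 0.2968, 0.3282]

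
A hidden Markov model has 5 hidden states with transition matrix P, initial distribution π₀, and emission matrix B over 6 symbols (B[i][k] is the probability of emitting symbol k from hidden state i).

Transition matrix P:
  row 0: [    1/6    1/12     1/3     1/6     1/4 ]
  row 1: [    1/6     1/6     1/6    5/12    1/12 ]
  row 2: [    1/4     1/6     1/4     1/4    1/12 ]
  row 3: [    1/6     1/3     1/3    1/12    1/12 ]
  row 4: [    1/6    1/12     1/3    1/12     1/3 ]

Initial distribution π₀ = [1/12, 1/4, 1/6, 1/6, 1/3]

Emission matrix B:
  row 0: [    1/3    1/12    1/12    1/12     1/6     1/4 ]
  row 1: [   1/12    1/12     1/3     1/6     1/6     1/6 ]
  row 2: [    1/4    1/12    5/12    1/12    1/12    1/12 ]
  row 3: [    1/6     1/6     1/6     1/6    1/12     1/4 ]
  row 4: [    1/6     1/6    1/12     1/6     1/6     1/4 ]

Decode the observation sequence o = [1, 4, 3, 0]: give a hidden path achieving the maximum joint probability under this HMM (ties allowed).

path = [4, 4, 4, 2]

t=0: δ = [6.944e-03, 2.083e-02, 1.389e-02, 2.778e-02, 5.556e-02]  (obs o_0=1)
t=1: δ = [1.543e-03, 1.543e-03, 1.543e-03, 7.234e-04, 3.086e-03]  ψ = [4, 3, 4, 1, 4]  (obs o_1=4)
t=2: δ = [4.287e-05, 4.287e-05, 8.573e-05, 1.072e-04, 1.715e-04]  ψ = [4, 1, 4, 1, 4]  (obs o_2=3)
t=3: δ = [9.526e-06, 2.977e-06, 1.429e-05, 3.572e-06, 9.526e-06]  ψ = [4, 3, 4, 2, 4]  (obs o_3=0)
backtrack: best end state = 2; path = [4, 4, 4, 2]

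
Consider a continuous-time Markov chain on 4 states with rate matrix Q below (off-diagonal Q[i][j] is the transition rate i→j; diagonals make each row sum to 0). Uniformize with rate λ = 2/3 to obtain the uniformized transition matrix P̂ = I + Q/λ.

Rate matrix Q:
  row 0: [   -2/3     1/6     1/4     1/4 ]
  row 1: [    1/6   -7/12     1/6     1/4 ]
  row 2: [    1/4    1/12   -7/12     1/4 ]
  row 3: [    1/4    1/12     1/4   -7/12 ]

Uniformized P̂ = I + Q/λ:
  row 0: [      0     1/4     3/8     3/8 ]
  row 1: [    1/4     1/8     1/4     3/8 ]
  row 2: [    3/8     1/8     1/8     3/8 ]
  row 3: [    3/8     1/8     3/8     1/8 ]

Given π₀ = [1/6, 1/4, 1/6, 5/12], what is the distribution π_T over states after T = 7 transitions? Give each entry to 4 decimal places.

π = [0.2585, 0.1573, 0.2843, 0.3000]

t=0: π = [0.1667, 0.2500, 0.1667, 0.4167]
t=1: π = [0.2813, 0.1458, 0.3021, 0.2708]
t=2: π = [0.2513, 0.1602, 0.2813, 0.3073]
t=3: π = [0.2607, 0.1564, 0.2847, 0.2982]
t=4: π = [0.2577, 0.1576, 0.2843, 0.3005]
t=5: π = [0.2587, 0.1572, 0.2842, 0.2999]
t=6: π = [0.2583, 0.1573, 0.2843, 0.3000]
t=7: π = [0.2585, 0.1573, 0.2843, 0.3000]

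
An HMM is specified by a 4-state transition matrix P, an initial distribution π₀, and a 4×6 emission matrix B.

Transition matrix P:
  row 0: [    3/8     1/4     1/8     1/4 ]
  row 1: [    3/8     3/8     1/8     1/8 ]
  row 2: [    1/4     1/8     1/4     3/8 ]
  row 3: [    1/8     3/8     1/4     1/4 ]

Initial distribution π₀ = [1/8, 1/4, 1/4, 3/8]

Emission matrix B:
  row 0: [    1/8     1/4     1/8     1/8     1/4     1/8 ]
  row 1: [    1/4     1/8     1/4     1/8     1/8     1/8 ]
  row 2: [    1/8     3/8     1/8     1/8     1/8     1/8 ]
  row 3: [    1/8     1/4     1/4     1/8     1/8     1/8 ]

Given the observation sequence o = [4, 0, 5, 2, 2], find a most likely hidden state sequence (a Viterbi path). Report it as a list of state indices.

t=0: δ = [3.125e-02, 3.125e-02, 3.125e-02, 4.688e-02]  (obs o_0=4)
t=1: δ = [1.465e-03, 4.395e-03, 1.465e-03, 1.465e-03]  ψ = [0, 3, 3, 2]  (obs o_1=0)
t=2: δ = [2.060e-04, 2.060e-04, 6.866e-05, 6.866e-05]  ψ = [1, 1, 1, 1]  (obs o_2=5)
t=3: δ = [9.656e-06, 1.931e-05, 3.219e-06, 1.287e-05]  ψ = [0, 1, 0, 0]  (obs o_3=2)
t=4: δ = [9.052e-07, 1.810e-06, 4.023e-07, 8.047e-07]  ψ = [1, 1, 3, 3]  (obs o_4=2)
backtrack: best end state = 1; path = [3, 1, 1, 1, 1]

path = [3, 1, 1, 1, 1]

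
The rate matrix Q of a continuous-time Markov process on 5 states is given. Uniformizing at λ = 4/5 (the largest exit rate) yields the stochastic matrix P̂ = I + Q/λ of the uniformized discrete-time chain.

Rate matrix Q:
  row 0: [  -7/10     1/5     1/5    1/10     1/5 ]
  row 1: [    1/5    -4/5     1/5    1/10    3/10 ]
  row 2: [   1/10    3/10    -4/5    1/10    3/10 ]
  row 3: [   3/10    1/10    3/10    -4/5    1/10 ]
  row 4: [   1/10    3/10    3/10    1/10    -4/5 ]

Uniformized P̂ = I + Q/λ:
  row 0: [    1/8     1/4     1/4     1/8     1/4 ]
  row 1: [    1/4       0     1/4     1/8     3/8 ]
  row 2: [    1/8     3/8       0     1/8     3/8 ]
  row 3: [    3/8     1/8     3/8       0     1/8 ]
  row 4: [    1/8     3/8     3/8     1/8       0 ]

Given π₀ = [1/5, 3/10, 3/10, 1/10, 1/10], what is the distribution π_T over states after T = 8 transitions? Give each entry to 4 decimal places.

π = [0.1823, 0.2360, 0.2348, 0.1111, 0.2359]

t=0: π = [0.2000, 0.3000, 0.3000, 0.1000, 0.1000]
t=1: π = [0.1875, 0.2125, 0.2000, 0.1125, 0.2875]
t=2: π = [0.1797, 0.2438, 0.2500, 0.1109, 0.2156]
t=3: π = [0.1832, 0.2334, 0.2283, 0.1111, 0.2439]
t=4: π = [0.1820, 0.2368, 0.2373, 0.1111, 0.2328]
t=5: π = [0.1824, 0.2357, 0.2337, 0.1111, 0.2372]
t=6: π = [0.1822, 0.2360, 0.2351, 0.1111, 0.2355]
t=7: π = [0.1823, 0.2359, 0.2345, 0.1111, 0.2361]
t=8: π = [0.1823, 0.2360, 0.2348, 0.1111, 0.2359]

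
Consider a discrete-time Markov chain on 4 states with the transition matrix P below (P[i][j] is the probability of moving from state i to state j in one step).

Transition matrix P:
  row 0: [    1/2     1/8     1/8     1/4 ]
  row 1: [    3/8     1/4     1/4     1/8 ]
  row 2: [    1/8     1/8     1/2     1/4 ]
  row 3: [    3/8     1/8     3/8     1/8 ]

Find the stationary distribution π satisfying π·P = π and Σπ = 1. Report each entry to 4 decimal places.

π = [0.3397, 0.1429, 0.3111, 0.2063]

Balance equations π_j = Σ_i π_i·P[i][j]:
  π_0 = 1/2·π_0 + 3/8·π_1 + 1/8·π_2 + 3/8·π_3
  π_1 = 1/8·π_0 + 1/4·π_1 + 1/8·π_2 + 1/8·π_3
  π_2 = 1/8·π_0 + 1/4·π_1 + 1/2·π_2 + 3/8·π_3
  normalize: π_0 + π_1 + π_2 + π_3 = 1
Solving the linear system gives exactly π = [107/315, 1/7, 14/45, 13/63].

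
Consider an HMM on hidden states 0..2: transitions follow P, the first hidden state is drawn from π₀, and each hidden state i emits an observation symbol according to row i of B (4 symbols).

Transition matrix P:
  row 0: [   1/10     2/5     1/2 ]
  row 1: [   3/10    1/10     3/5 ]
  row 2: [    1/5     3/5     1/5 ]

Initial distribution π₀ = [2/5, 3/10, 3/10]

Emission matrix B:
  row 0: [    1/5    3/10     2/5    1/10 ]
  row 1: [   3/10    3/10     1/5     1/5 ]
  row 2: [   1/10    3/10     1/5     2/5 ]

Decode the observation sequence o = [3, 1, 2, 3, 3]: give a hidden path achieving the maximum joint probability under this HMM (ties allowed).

path = [2, 1, 2, 1, 2]

t=0: δ = [4.000e-02, 6.000e-02, 1.200e-01]  (obs o_0=3)
t=1: δ = [7.200e-03, 2.160e-02, 1.080e-02]  ψ = [2, 2, 1]  (obs o_1=1)
t=2: δ = [2.592e-03, 1.296e-03, 2.592e-03]  ψ = [1, 2, 1]  (obs o_2=2)
t=3: δ = [5.184e-05, 3.110e-04, 5.184e-04]  ψ = [2, 2, 0]  (obs o_3=3)
t=4: δ = [1.037e-05, 6.221e-05, 7.465e-05]  ψ = [2, 2, 1]  (obs o_4=3)
backtrack: best end state = 2; path = [2, 1, 2, 1, 2]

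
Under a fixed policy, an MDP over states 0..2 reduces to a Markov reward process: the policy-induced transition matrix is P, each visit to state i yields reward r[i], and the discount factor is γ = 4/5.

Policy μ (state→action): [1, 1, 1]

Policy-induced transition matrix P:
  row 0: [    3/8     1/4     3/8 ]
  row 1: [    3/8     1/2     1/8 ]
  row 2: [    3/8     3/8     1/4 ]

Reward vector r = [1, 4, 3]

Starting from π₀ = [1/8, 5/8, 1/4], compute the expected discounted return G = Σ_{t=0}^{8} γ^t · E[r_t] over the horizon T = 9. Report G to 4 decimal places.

G = 12.1689

t=0: π = [0.1250, 0.6250, 0.2500], E[r] = 3.3750, γ^t·E[r] = 3.375000, running G = 3.375000
t=1: π = [0.3750, 0.4375, 0.1875], E[r] = 2.6875, γ^t·E[r] = 2.150000, running G = 5.525000
t=2: π = [0.3750, 0.3828, 0.2422], E[r] = 2.6328, γ^t·E[r] = 1.685000, running G = 7.210000
t=3: π = [0.3750, 0.3760, 0.2490], E[r] = 2.6260, γ^t·E[r] = 1.344500, running G = 8.554500
t=4: π = [0.3750, 0.3751, 0.2499], E[r] = 2.6251, γ^t·E[r] = 1.075250, running G = 9.629750
t=5: π = [0.3750, 0.3750, 0.2500], E[r] = 2.6250, γ^t·E[r] = 0.860165, running G = 10.489915
t=6: π = [0.3750, 0.3750, 0.2500], E[r] = 2.6250, γ^t·E[r] = 0.688129, running G = 11.178044
t=7: π = [0.3750, 0.3750, 0.2500], E[r] = 2.6250, γ^t·E[r] = 0.550502, running G = 11.728546
t=8: π = [0.3750, 0.3750, 0.2500], E[r] = 2.6250, γ^t·E[r] = 0.440402, running G = 12.168948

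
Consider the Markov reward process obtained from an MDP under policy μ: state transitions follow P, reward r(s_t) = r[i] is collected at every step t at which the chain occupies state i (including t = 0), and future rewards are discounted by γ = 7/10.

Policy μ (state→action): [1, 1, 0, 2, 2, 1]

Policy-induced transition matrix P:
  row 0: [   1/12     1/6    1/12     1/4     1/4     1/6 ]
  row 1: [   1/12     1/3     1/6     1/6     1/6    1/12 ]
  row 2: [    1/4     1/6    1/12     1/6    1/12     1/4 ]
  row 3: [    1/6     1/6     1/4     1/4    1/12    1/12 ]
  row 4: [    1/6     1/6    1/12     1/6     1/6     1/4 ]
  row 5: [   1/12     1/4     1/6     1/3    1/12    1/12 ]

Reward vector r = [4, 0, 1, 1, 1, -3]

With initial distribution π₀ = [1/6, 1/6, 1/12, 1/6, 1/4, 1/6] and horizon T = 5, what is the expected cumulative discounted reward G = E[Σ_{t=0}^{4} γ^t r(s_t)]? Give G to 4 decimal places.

t=0: π = [0.1667, 0.1667, 0.0833, 0.1667, 0.2500, 0.1667], E[r] = 0.6667, γ^t·E[r] = 0.666667, running G = 0.666667
t=1: π = [0.1319, 0.2083, 0.1389, 0.2222, 0.1458, 0.1528], E[r] = 0.5764, γ^t·E[r] = 0.403472, running G = 1.070139
t=2: π = [0.1372, 0.2141, 0.1505, 0.2216, 0.1348, 0.1418], E[r] = 0.6302, γ^t·E[r] = 0.308802, running G = 1.378941
t=3: π = [0.1381, 0.2142, 0.1499, 0.2202, 0.1353, 0.1423], E[r] = 0.6309, γ^t·E[r] = 0.216410, running G = 1.595351
t=4: π = [0.1379, 0.2142, 0.1497, 0.2202, 0.1355, 0.1424], E[r] = 0.6301, γ^t·E[r] = 0.151288, running G = 1.746638

G = 1.7466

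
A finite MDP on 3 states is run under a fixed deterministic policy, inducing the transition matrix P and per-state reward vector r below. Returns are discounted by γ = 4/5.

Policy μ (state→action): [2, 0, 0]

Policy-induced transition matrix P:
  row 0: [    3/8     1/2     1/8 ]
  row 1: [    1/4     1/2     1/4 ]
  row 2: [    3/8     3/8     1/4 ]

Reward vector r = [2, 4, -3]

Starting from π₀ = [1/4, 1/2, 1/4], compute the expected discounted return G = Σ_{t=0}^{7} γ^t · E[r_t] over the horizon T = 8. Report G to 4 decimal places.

G = 7.6963

t=0: π = [0.2500, 0.5000, 0.2500], E[r] = 1.7500, γ^t·E[r] = 1.750000, running G = 1.750000
t=1: π = [0.3125, 0.4688, 0.2188], E[r] = 1.8438, γ^t·E[r] = 1.475000, running G = 3.225000
t=2: π = [0.3164, 0.4727, 0.2109], E[r] = 1.8906, γ^t·E[r] = 1.210000, running G = 4.435000
t=3: π = [0.3159, 0.4736, 0.2104], E[r] = 1.8950, γ^t·E[r] = 0.970250, running G = 5.405250
t=4: π = [0.3158, 0.4737, 0.2105], E[r] = 1.8948, γ^t·E[r] = 0.776125, running G = 6.181375
t=5: π = [0.3158, 0.4737, 0.2105], E[r] = 1.8947, γ^t·E[r] = 0.620870, running G = 6.802245
t=6: π = [0.3158, 0.4737, 0.2105], E[r] = 1.8947, γ^t·E[r] = 0.496694, running G = 7.298939
t=7: π = [0.3158, 0.4737, 0.2105], E[r] = 1.8947, γ^t·E[r] = 0.397355, running G = 7.696294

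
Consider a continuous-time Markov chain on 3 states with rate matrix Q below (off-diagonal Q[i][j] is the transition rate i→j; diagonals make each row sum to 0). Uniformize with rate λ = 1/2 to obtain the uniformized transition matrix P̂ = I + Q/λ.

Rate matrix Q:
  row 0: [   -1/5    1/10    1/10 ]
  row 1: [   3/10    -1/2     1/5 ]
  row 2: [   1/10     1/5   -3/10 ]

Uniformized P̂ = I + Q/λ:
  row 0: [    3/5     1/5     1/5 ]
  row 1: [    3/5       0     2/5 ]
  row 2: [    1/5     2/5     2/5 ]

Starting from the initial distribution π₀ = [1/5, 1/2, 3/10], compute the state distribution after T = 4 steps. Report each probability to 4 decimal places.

π = [0.4765, 0.2192, 0.3043]

t=0: π = [0.2000, 0.5000, 0.3000]
t=1: π = [0.4800, 0.1600, 0.3600]
t=2: π = [0.4560, 0.2400, 0.3040]
t=3: π = [0.4784, 0.2128, 0.3088]
t=4: π = [0.4765, 0.2192, 0.3043]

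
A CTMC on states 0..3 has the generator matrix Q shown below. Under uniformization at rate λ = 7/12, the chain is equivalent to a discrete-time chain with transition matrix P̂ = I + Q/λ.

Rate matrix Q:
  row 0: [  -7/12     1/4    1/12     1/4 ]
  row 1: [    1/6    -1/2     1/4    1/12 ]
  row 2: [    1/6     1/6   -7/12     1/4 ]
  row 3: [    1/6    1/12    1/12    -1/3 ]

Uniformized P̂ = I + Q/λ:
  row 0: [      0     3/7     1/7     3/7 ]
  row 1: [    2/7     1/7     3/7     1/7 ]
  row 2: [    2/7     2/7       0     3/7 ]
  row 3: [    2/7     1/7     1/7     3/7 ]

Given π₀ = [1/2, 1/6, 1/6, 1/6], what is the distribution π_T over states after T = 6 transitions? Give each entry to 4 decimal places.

π = [0.2224, 0.2321, 0.1837, 0.3618]

t=0: π = [0.5000, 0.1667, 0.1667, 0.1667]
t=1: π = [0.1429, 0.3095, 0.1667, 0.3810]
t=2: π = [0.2449, 0.2075, 0.2075, 0.3401]
t=3: π = [0.2157, 0.2425, 0.1725, 0.3693]
t=4: π = [0.2241, 0.2291, 0.1875, 0.3593]
t=5: π = [0.2217, 0.2337, 0.1815, 0.3631]
t=6: π = [0.2224, 0.2321, 0.1837, 0.3618]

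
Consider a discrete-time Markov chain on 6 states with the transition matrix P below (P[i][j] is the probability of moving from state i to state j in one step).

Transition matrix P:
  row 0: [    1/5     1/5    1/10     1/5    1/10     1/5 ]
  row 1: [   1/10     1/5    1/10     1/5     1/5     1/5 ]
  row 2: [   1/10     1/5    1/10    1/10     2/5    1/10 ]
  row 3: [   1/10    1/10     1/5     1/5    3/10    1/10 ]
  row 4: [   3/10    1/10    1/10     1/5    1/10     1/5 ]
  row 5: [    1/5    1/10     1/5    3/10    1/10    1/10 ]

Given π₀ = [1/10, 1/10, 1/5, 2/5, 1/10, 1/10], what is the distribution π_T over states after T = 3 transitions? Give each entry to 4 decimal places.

t=0: π = [0.1000, 0.1000, 0.2000, 0.4000, 0.1000, 0.1000]
t=1: π = [0.1400, 0.1400, 0.1500, 0.1900, 0.2500, 0.1300]
t=2: π = [0.1770, 0.1430, 0.1320, 0.1980, 0.1970, 0.1530]
t=3: π = [0.1724, 0.1452, 0.1351, 0.2021, 0.1935, 0.1517]

π = [0.1724, 0.1452, 0.1351, 0.2021, 0.1935, 0.1517]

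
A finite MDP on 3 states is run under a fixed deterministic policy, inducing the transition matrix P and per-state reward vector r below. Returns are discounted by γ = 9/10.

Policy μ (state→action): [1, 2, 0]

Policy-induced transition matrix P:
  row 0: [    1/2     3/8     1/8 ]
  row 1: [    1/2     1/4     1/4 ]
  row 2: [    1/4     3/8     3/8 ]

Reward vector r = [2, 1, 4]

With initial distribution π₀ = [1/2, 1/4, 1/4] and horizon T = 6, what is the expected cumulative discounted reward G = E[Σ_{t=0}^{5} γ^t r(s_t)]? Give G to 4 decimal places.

t=0: π = [0.5000, 0.2500, 0.2500], E[r] = 2.2500, γ^t·E[r] = 2.250000, running G = 2.250000
t=1: π = [0.4375, 0.3438, 0.2188], E[r] = 2.0938, γ^t·E[r] = 1.884375, running G = 4.134375
t=2: π = [0.4453, 0.3320, 0.2227], E[r] = 2.1133, γ^t·E[r] = 1.711758, running G = 5.846133
t=3: π = [0.4443, 0.3335, 0.2222], E[r] = 2.1108, γ^t·E[r] = 1.538802, running G = 7.384935
t=4: π = [0.4445, 0.3333, 0.2222], E[r] = 2.1111, γ^t·E[r] = 1.385122, running G = 8.770057
t=5: π = [0.4444, 0.3333, 0.2222], E[r] = 2.1111, γ^t·E[r] = 1.246587, running G = 10.016645

G = 10.0166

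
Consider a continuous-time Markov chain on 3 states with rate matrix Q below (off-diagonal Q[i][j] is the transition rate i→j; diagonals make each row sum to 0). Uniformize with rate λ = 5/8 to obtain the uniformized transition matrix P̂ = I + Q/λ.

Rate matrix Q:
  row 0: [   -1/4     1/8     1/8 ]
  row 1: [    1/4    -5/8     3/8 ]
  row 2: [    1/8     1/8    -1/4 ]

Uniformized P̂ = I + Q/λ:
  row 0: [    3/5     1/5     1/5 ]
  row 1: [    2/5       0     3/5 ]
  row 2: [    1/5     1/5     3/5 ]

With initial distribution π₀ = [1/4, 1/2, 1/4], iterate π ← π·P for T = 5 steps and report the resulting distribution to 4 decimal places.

π = [0.3886, 0.1666, 0.4448]

t=0: π = [0.2500, 0.5000, 0.2500]
t=1: π = [0.4000, 0.1000, 0.5000]
t=2: π = [0.3800, 0.1800, 0.4400]
t=3: π = [0.3880, 0.1640, 0.4480]
t=4: π = [0.3880, 0.1672, 0.4448]
t=5: π = [0.3886, 0.1666, 0.4448]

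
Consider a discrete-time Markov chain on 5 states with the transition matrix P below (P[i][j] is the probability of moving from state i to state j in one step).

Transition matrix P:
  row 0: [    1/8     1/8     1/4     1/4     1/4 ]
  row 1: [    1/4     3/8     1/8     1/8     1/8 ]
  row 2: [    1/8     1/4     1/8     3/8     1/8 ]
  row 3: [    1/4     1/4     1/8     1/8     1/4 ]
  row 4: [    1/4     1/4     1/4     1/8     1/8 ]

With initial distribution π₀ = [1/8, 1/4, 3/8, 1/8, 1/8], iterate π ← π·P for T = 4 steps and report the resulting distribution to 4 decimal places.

t=0: π = [0.1250, 0.2500, 0.3750, 0.1250, 0.1250]
t=1: π = [0.1875, 0.2656, 0.1563, 0.2344, 0.1563]
t=2: π = [0.2070, 0.2598, 0.1680, 0.1875, 0.1777]
t=3: π = [0.2031, 0.2566, 0.1731, 0.1929, 0.1743]
t=4: π = [0.2030, 0.2567, 0.1722, 0.1937, 0.1745]

π = [0.2030, 0.2567, 0.1722, 0.1937, 0.1745]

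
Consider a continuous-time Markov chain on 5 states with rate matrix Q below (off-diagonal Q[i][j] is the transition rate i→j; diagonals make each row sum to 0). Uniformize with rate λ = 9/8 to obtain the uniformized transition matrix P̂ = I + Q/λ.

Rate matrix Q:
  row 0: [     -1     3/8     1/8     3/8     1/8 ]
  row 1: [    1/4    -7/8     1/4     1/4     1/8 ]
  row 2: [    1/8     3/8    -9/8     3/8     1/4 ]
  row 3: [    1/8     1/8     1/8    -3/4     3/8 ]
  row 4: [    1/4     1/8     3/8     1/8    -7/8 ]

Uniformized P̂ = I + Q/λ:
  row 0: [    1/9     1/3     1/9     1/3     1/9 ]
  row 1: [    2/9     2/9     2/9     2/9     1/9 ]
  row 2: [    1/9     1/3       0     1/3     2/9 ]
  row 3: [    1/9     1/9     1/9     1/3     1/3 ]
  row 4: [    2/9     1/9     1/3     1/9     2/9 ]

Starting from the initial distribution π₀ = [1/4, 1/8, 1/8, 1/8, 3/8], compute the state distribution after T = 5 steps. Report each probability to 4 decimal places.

t=0: π = [0.2500, 0.1250, 0.1250, 0.1250, 0.3750]
t=1: π = [0.1667, 0.2083, 0.1944, 0.2361, 0.1944]
t=2: π = [0.1559, 0.2145, 0.1559, 0.2670, 0.2068]
t=3: π = [0.1579, 0.2042, 0.1636, 0.2635, 0.2107]
t=4: π = [0.1572, 0.2052, 0.1625, 0.2638, 0.2113]
t=5: π = [0.1574, 0.2050, 0.1628, 0.2636, 0.2113]

π = [0.1574, 0.2050, 0.1628, 0.2636, 0.2113]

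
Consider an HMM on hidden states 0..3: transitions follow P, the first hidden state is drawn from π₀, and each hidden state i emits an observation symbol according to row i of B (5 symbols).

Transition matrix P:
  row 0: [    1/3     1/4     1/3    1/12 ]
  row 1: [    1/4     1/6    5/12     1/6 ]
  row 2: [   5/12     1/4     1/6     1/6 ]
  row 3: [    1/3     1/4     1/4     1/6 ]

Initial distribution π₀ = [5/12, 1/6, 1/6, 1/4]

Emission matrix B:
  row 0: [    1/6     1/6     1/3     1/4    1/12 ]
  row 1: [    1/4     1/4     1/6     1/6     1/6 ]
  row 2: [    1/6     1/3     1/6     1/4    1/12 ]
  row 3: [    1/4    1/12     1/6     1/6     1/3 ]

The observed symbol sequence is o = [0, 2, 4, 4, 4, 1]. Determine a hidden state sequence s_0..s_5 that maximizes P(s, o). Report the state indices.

path = [0, 0, 1, 3, 1, 2]

t=0: δ = [6.944e-02, 4.167e-02, 2.778e-02, 6.250e-02]  (obs o_0=0)
t=1: δ = [7.716e-03, 2.894e-03, 3.858e-03, 1.736e-03]  ψ = [0, 0, 0, 3]  (obs o_1=2)
t=2: δ = [2.143e-04, 3.215e-04, 2.143e-04, 2.143e-04]  ψ = [0, 0, 0, 0]  (obs o_2=4)
t=3: δ = [7.442e-06, 8.931e-06, 1.116e-05, 1.786e-05]  ψ = [2, 0, 1, 1]  (obs o_3=4)
t=4: δ = [4.961e-07, 7.442e-07, 3.721e-07, 9.923e-07]  ψ = [3, 3, 3, 3]  (obs o_4=4)
t=5: δ = [5.513e-08, 6.202e-08, 1.034e-07, 1.378e-08]  ψ = [3, 3, 1, 3]  (obs o_5=1)
backtrack: best end state = 2; path = [0, 0, 1, 3, 1, 2]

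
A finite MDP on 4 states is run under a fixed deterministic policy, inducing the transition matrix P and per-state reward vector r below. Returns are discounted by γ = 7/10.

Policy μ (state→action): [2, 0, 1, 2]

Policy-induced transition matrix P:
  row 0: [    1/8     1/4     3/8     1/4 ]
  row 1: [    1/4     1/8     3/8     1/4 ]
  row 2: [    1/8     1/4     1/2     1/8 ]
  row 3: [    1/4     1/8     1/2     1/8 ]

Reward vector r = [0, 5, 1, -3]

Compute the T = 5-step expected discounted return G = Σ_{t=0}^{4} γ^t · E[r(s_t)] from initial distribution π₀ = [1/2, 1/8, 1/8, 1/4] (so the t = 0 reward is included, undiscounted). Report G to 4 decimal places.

t=0: π = [0.5000, 0.1250, 0.1250, 0.2500], E[r] = 0.0000, γ^t·E[r] = 0.000000, running G = 0.000000
t=1: π = [0.1719, 0.2031, 0.4219, 0.2031], E[r] = 0.8281, γ^t·E[r] = 0.579688, running G = 0.579688
t=2: π = [0.1758, 0.1992, 0.4531, 0.1719], E[r] = 0.9336, γ^t·E[r] = 0.457461, running G = 1.037148
t=3: π = [0.1714, 0.2036, 0.4531, 0.1719], E[r] = 0.9556, γ^t·E[r] = 0.327759, running G = 1.364908
t=4: π = [0.1719, 0.2031, 0.4531, 0.1719], E[r] = 0.9528, γ^t·E[r] = 0.228772, running G = 1.593680

G = 1.5937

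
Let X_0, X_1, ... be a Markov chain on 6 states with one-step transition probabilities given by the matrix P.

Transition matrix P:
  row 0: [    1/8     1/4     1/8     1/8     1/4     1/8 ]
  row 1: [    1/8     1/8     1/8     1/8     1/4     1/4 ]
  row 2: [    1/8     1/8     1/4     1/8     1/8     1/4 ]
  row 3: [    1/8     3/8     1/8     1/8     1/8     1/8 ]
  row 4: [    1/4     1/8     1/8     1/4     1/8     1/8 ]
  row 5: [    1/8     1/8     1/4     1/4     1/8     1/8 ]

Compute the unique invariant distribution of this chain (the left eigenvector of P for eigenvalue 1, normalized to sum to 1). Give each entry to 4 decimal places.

π = [0.1458, 0.1850, 0.1670, 0.1669, 0.1663, 0.1690]

Balance equations π_j = Σ_i π_i·P[i][j]:
  π_0 = 1/8·π_0 + 1/8·π_1 + 1/8·π_2 + 1/8·π_3 + 1/4·π_4 + 1/8·π_5
  π_1 = 1/4·π_0 + 1/8·π_1 + 1/8·π_2 + 3/8·π_3 + 1/8·π_4 + 1/8·π_5
  π_2 = 1/8·π_0 + 1/8·π_1 + 1/4·π_2 + 1/8·π_3 + 1/8·π_4 + 1/4·π_5
  π_3 = 1/8·π_0 + 1/8·π_1 + 1/8·π_2 + 1/8·π_3 + 1/4·π_4 + 1/4·π_5
  π_4 = 1/4·π_0 + 1/4·π_1 + 1/8·π_2 + 1/8·π_3 + 1/8·π_4 + 1/8·π_5
  normalize: π_0 + π_1 + π_2 + π_3 + π_4 + π_5 = 1
Solving the linear system gives exactly π = [5335/36593, 6768/36593, 6111/36593, 6108/36593, 6087/36593, 6184/36593].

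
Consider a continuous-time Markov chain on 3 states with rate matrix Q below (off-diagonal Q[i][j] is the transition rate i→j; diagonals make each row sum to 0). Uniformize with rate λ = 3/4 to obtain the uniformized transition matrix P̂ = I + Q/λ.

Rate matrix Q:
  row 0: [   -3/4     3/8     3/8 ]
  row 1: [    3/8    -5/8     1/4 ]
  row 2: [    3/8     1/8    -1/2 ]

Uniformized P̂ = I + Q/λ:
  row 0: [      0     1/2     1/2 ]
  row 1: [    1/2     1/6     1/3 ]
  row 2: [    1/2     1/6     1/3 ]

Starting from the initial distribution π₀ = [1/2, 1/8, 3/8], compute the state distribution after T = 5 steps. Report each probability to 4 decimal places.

t=0: π = [0.5000, 0.1250, 0.3750]
t=1: π = [0.2500, 0.3333, 0.4167]
t=2: π = [0.3750, 0.2500, 0.3750]
t=3: π = [0.3125, 0.2917, 0.3958]
t=4: π = [0.3438, 0.2708, 0.3854]
t=5: π = [0.3281, 0.2813, 0.3906]

π = [0.3281, 0.2813, 0.3906]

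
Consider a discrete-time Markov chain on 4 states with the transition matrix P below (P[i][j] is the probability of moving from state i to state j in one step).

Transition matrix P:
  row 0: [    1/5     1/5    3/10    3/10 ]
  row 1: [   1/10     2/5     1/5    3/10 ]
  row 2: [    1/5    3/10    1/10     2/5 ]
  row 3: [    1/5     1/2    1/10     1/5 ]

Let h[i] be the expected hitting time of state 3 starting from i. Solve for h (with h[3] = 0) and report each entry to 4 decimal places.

First-step conditioning: h[3] = 0; for i ≠ 3, h[i] = 1 + Σ_k P[i][k]·h[k].
  h[0] = 1 + 1/5·h[0] + 1/5·h[1] + 3/10·h[2]
  h[1] = 1 + 1/10·h[0] + 2/5·h[1] + 1/5·h[2]
  h[2] = 1 + 1/5·h[0] + 3/10·h[1] + 1/10·h[2]
Solving the 3×3 linear system over states ≠ 3 gives exactly h = [970/313, 980/313, 890/313, 0] (h[3] = 0 is the target).

h = [3.0990, 3.1310, 2.8435, 0.0000]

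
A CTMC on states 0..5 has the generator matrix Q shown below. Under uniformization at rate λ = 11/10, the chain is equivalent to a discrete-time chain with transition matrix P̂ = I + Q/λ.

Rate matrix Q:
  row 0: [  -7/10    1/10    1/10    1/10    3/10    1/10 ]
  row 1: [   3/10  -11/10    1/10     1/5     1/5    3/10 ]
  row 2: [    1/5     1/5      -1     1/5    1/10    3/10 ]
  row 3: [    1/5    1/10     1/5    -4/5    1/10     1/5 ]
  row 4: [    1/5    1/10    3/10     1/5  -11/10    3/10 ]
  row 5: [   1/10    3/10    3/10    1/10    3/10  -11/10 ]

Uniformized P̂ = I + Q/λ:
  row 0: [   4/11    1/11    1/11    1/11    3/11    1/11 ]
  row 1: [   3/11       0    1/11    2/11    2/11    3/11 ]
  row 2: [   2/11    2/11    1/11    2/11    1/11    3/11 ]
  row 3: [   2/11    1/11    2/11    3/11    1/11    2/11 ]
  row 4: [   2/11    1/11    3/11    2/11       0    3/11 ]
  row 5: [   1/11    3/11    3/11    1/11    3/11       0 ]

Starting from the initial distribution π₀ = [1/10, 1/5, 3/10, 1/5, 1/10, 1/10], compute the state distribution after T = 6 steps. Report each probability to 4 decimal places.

π = [0.2171, 0.1259, 0.1657, 0.1611, 0.1587, 0.1716]

t=0: π = [0.1000, 0.2000, 0.3000, 0.2000, 0.1000, 0.1000]
t=1: π = [0.2091, 0.1182, 0.1455, 0.1818, 0.1364, 0.2091]
t=2: π = [0.2116, 0.1314, 0.1702, 0.1603, 0.1653, 0.1612]
t=3: π = [0.2176, 0.1237, 0.1648, 0.1625, 0.1556, 0.1757]
t=4: π = [0.2167, 0.1266, 0.1659, 0.1608, 0.1595, 0.1705]
t=5: π = [0.2172, 0.1255, 0.1655, 0.1612, 0.1583, 0.1722]
t=6: π = [0.2171, 0.1259, 0.1657, 0.1611, 0.1587, 0.1716]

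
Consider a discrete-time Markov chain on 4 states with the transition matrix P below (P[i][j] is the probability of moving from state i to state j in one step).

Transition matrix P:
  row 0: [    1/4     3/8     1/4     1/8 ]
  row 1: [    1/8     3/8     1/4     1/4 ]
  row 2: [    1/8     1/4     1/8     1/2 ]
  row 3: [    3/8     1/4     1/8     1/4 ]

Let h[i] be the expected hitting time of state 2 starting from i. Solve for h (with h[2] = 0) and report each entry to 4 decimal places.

h = [4.4272, 4.5049, 0.0000, 5.0485]

First-step conditioning: h[2] = 0; for i ≠ 2, h[i] = 1 + Σ_k P[i][k]·h[k].
  h[0] = 1 + 1/4·h[0] + 3/8·h[1] + 1/8·h[3]
  h[1] = 1 + 1/8·h[0] + 3/8·h[1] + 1/4·h[3]
  h[3] = 1 + 3/8·h[0] + 1/4·h[1] + 1/4·h[3]
Solving the 3×3 linear system over states ≠ 2 gives exactly h = [456/103, 464/103, 0, 520/103] (h[2] = 0 is the target).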